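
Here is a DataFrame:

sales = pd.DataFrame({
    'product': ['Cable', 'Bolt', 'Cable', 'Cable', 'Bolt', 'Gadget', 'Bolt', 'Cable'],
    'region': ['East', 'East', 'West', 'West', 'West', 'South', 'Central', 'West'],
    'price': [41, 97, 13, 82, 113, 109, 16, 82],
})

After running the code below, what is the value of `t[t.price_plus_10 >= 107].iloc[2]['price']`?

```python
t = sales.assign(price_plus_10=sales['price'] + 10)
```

add column price_plus_10 = sales['price'] + 10:
  product   region  price  price_plus_10
0   Cable     East     41             51
1    Bolt     East     97            107
2   Cable     West     13             23
3   Cable     West     82             92
4    Bolt     West    113            123
5  Gadget    South    109            119
6    Bolt  Central     16             26
7   Cable     West     82             92
filter rows where price_plus_10 >= 107:
  product region  price  price_plus_10
1    Bolt   East     97            107
4    Bolt   West    113            123
5  Gadget  South    109            119
Finally, value at position 2, column 'price' = 109.

109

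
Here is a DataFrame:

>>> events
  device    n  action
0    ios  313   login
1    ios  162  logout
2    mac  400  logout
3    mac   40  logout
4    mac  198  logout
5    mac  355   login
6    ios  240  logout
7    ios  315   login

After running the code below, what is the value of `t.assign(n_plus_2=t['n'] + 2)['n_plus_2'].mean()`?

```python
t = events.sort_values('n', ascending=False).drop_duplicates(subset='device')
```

359.5

sort by n descending:
  device    n  action
2    mac  400  logout
5    mac  355   login
7    ios  315   login
0    ios  313   login
6    ios  240  logout
4    mac  198  logout
1    ios  162  logout
3    mac   40  logout
drop duplicate device (keep=first):
  device    n  action
2    mac  400  logout
7    ios  315   login
add column n_plus_2 = t['n'] + 2:
  device    n  action  n_plus_2
2    mac  400  logout       402
7    ios  315   login       317
Reading off the mean of column 'n_plus_2', we get 359.5.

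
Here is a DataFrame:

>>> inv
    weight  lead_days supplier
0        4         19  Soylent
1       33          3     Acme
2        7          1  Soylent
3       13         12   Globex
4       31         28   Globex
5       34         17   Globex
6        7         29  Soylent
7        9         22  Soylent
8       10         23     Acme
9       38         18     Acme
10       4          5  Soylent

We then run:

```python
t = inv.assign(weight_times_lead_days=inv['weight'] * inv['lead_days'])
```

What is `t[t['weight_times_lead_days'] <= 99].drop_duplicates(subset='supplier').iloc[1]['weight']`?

add column weight_times_lead_days = inv['weight'] * inv['lead_days']:
    weight  lead_days supplier  weight_times_lead_days
0        4         19  Soylent                      76
1       33          3     Acme                      99
2        7          1  Soylent                       7
3       13         12   Globex                     156
4       31         28   Globex                     868
5       34         17   Globex                     578
6        7         29  Soylent                     203
7        9         22  Soylent                     198
8       10         23     Acme                     230
9       38         18     Acme                     684
10       4          5  Soylent                      20
filter rows where weight_times_lead_days <= 99:
    weight  lead_days supplier  weight_times_lead_days
0        4         19  Soylent                      76
1       33          3     Acme                      99
2        7          1  Soylent                       7
10       4          5  Soylent                      20
drop duplicate supplier (keep=first):
   weight  lead_days supplier  weight_times_lead_days
0       4         19  Soylent                      76
1      33          3     Acme                      99
The value at position 1, column 'weight' is 33.

33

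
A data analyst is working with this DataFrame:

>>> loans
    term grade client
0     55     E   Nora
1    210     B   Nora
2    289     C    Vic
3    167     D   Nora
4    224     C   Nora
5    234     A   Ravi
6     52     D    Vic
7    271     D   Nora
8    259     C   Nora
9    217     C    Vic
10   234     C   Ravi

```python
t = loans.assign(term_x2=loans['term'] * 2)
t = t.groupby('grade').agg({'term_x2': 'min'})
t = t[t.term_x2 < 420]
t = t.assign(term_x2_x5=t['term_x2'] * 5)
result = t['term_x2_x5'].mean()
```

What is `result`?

add column term_x2 = loans['term'] * 2:
    term grade client  term_x2
0     55     E   Nora      110
1    210     B   Nora      420
2    289     C    Vic      578
3    167     D   Nora      334
4    224     C   Nora      448
5    234     A   Ravi      468
6     52     D    Vic      104
7    271     D   Nora      542
8    259     C   Nora      518
9    217     C    Vic      434
10   234     C   Ravi      468
group by grade, min of term_x2:
       term_x2
grade         
A          468
B          420
C          434
D          104
E          110
filter rows where term_x2 < 420:
       term_x2
grade         
D          104
E          110
add column term_x2_x5 = t['term_x2'] * 5:
       term_x2  term_x2_x5
grade                     
D          104         520
E          110         550
Reading off the mean of column 'term_x2_x5', we get 535.0.

535.0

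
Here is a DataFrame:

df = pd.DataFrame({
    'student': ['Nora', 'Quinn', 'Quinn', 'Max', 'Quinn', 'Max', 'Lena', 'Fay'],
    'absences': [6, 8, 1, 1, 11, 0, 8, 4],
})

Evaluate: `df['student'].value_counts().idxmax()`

value_counts of student:
student
Quinn    3
Max      2
Nora     1
Lena     1
Fay      1
Name: count, dtype: int64

Quinn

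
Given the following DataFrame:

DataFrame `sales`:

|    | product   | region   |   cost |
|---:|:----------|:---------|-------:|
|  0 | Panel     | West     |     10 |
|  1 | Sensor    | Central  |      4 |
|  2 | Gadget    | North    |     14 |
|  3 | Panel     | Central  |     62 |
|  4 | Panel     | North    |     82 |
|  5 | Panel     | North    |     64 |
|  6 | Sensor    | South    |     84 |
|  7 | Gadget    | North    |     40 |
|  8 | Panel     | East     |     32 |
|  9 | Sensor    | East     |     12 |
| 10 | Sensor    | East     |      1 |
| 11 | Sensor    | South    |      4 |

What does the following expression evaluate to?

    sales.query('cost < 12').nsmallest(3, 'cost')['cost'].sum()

filter rows where cost < 12:
   product   region  cost
0    Panel     West    10
1   Sensor  Central     4
10  Sensor     East     1
11  Sensor    South     4
take 3 rows with smallest cost:
   product   region  cost
10  Sensor     East     1
1   Sensor  Central     4
11  Sensor    South     4
Hence 9.

9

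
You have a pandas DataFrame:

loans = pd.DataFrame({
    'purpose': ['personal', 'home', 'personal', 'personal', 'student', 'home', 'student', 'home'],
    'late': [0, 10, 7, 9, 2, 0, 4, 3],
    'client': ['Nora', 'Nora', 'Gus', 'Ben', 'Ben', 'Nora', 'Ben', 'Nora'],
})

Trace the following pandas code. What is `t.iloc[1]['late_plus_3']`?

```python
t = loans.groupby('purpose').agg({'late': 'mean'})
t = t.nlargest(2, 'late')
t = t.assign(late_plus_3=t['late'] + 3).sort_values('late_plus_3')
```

8.33333333333

group by purpose, mean of late:
              late
purpose           
home      4.333333
personal  5.333333
student   3.000000
take 2 rows with largest late:
              late
purpose           
personal  5.333333
home      4.333333
add column late_plus_3 = t['late'] + 3:
              late  late_plus_3
purpose                        
personal  5.333333     8.333333
home      4.333333     7.333333
sort by late_plus_3:
              late  late_plus_3
purpose                        
home      4.333333     7.333333
personal  5.333333     8.333333
So iloc[1]['late_plus_3'] = 8.33333333333.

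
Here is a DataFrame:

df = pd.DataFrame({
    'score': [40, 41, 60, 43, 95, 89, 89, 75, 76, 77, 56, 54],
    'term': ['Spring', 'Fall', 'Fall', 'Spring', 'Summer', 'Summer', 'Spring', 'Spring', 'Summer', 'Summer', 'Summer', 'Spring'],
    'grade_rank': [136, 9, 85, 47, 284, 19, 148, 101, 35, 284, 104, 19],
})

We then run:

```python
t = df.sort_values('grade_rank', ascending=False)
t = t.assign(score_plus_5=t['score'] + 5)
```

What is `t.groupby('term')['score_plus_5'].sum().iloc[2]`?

418

sort by grade_rank descending:
    score    term  grade_rank
4      95  Summer         284
9      77  Summer         284
6      89  Spring         148
0      40  Spring         136
10     56  Summer         104
7      75  Spring         101
2      60    Fall          85
3      43  Spring          47
8      76  Summer          35
5      89  Summer          19
11     54  Spring          19
1      41    Fall           9
add column score_plus_5 = t['score'] + 5:
    score    term  grade_rank  score_plus_5
4      95  Summer         284           100
9      77  Summer         284            82
6      89  Spring         148            94
0      40  Spring         136            45
10     56  Summer         104            61
7      75  Spring         101            80
2      60    Fall          85            65
3      43  Spring          47            48
8      76  Summer          35            81
5      89  Summer          19            94
11     54  Spring          19            59
1      41    Fall           9            46
group by term, sum of score_plus_5:
term
Fall      111
Spring    326
Summer    418
Name: score_plus_5, dtype: int64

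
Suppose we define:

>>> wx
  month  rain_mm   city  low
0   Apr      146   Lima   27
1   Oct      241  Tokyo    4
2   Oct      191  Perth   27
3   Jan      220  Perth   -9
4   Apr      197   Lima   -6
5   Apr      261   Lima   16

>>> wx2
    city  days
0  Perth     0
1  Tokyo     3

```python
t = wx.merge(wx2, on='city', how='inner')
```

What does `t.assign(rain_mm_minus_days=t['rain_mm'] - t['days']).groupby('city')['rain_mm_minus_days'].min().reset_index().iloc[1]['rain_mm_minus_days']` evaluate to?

merge on 'city' (how='inner') → 3 rows:
  month  rain_mm   city  low  days
0   Oct      241  Tokyo    4     3
1   Oct      191  Perth   27     0
2   Jan      220  Perth   -9     0
add column rain_mm_minus_days = t['rain_mm'] - t['days']:
  month  rain_mm   city  low  days  rain_mm_minus_days
0   Oct      241  Tokyo    4     3                 238
1   Oct      191  Perth   27     0                 191
2   Jan      220  Perth   -9     0                 220
group by city, min of rain_mm_minus_days:
city
Perth    191
Tokyo    238
Name: rain_mm_minus_days, dtype: int64
reset_index():
    city  rain_mm_minus_days
0  Perth                 191
1  Tokyo                 238
Then the value at position 1, column 'rain_mm_minus_days': 238

238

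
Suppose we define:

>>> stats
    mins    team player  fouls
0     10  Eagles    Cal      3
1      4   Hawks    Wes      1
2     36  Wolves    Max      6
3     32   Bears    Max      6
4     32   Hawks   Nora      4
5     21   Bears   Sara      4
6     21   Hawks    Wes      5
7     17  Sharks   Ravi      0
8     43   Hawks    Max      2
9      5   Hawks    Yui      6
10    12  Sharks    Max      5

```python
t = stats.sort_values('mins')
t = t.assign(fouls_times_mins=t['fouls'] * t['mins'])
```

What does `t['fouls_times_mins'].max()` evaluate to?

216

sort by mins:
    mins    team player  fouls
1      4   Hawks    Wes      1
9      5   Hawks    Yui      6
0     10  Eagles    Cal      3
10    12  Sharks    Max      5
7     17  Sharks   Ravi      0
5     21   Bears   Sara      4
6     21   Hawks    Wes      5
3     32   Bears    Max      6
4     32   Hawks   Nora      4
2     36  Wolves    Max      6
8     43   Hawks    Max      2
add column fouls_times_mins = t['fouls'] * t['mins']:
    mins    team player  fouls  fouls_times_mins
1      4   Hawks    Wes      1                 4
9      5   Hawks    Yui      6                30
0     10  Eagles    Cal      3                30
10    12  Sharks    Max      5                60
7     17  Sharks   Ravi      0                 0
5     21   Bears   Sara      4                84
6     21   Hawks    Wes      5               105
3     32   Bears    Max      6               192
4     32   Hawks   Nora      4               128
2     36  Wolves    Max      6               216
8     43   Hawks    Max      2                86
Reading off the max of column 'fouls_times_mins', we get 216.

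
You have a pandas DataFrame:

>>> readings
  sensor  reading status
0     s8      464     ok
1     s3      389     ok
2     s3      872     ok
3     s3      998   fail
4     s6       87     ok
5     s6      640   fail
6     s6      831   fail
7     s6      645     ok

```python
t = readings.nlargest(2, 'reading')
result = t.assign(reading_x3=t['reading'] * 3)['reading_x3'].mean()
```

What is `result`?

2805.0

take 2 rows with largest reading:
  sensor  reading status
3     s3      998   fail
2     s3      872     ok
add column reading_x3 = t['reading'] * 3:
  sensor  reading status  reading_x3
3     s3      998   fail        2994
2     s3      872     ok        2616
Reading off the mean of column 'reading_x3', we get 2805.0.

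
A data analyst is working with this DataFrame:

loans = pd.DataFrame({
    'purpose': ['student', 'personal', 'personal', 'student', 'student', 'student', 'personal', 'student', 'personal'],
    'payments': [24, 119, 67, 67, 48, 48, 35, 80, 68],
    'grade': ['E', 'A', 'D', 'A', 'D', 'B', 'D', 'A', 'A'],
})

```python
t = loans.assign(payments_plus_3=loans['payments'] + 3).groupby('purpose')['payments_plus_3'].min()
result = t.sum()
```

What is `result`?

add column payments_plus_3 = loans['payments'] + 3:
    purpose  payments grade  payments_plus_3
0   student        24     E               27
1  personal       119     A              122
2  personal        67     D               70
3   student        67     A               70
4   student        48     D               51
5   student        48     B               51
6  personal        35     D               38
7   student        80     A               83
8  personal        68     A               71
group by purpose, min of payments_plus_3:
purpose
personal    38
student     27
Name: payments_plus_3, dtype: int64
Then the sum of the resulting series: 65

65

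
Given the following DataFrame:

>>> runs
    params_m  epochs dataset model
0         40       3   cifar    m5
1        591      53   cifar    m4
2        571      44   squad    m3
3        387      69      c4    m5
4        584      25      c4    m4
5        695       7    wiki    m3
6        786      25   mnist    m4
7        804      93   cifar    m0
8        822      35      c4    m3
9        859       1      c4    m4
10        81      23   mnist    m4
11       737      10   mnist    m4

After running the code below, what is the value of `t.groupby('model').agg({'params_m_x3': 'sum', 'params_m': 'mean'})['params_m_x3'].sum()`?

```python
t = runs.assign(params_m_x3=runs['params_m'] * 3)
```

20871

add column params_m_x3 = runs['params_m'] * 3:
    params_m  epochs dataset model  params_m_x3
0         40       3   cifar    m5          120
1        591      53   cifar    m4         1773
2        571      44   squad    m3         1713
3        387      69      c4    m5         1161
4        584      25      c4    m4         1752
5        695       7    wiki    m3         2085
6        786      25   mnist    m4         2358
7        804      93   cifar    m0         2412
8        822      35      c4    m3         2466
9        859       1      c4    m4         2577
10        81      23   mnist    m4          243
11       737      10   mnist    m4         2211
group by model: sum(params_m_x3), mean(params_m):
       params_m_x3    params_m
model                         
m0            2412  804.000000
m3            6264  696.000000
m4           10914  606.333333
m5            1281  213.500000
Reading off the sum of column 'params_m_x3', we get 20871.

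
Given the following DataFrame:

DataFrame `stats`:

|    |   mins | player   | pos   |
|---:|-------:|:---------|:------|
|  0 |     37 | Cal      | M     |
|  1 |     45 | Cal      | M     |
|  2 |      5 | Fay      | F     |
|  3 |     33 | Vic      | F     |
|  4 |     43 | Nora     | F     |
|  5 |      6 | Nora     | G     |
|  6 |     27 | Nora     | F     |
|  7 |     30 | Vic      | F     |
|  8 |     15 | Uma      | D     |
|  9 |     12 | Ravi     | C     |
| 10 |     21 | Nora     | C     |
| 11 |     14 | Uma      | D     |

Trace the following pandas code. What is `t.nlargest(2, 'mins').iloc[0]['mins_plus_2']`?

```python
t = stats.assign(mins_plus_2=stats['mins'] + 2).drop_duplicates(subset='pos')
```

add column mins_plus_2 = stats['mins'] + 2:
    mins player pos  mins_plus_2
0     37    Cal   M           39
1     45    Cal   M           47
2      5    Fay   F            7
3     33    Vic   F           35
4     43   Nora   F           45
5      6   Nora   G            8
6     27   Nora   F           29
7     30    Vic   F           32
8     15    Uma   D           17
9     12   Ravi   C           14
10    21   Nora   C           23
11    14    Uma   D           16
drop duplicate pos (keep=first):
   mins player pos  mins_plus_2
0    37    Cal   M           39
2     5    Fay   F            7
5     6   Nora   G            8
8    15    Uma   D           17
9    12   Ravi   C           14
take 2 rows with largest mins:
   mins player pos  mins_plus_2
0    37    Cal   M           39
8    15    Uma   D           17
value at position 0, column 'mins_plus_2' → 39

39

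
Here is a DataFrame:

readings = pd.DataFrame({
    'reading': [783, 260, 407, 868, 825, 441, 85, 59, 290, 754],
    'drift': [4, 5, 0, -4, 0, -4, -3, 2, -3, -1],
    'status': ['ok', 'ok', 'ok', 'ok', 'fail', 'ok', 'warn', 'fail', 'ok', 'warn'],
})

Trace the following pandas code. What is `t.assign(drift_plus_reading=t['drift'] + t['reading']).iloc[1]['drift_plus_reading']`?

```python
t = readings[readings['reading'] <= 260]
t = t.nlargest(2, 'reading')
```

filter rows where reading <= 260:
   reading  drift status
1      260      5     ok
6       85     -3   warn
7       59      2   fail
take 2 rows with largest reading:
   reading  drift status
1      260      5     ok
6       85     -3   warn
add column drift_plus_reading = t['drift'] + t['reading']:
   reading  drift status  drift_plus_reading
1      260      5     ok                 265
6       85     -3   warn                  82
Then the value at position 1, column 'drift_plus_reading': 82

82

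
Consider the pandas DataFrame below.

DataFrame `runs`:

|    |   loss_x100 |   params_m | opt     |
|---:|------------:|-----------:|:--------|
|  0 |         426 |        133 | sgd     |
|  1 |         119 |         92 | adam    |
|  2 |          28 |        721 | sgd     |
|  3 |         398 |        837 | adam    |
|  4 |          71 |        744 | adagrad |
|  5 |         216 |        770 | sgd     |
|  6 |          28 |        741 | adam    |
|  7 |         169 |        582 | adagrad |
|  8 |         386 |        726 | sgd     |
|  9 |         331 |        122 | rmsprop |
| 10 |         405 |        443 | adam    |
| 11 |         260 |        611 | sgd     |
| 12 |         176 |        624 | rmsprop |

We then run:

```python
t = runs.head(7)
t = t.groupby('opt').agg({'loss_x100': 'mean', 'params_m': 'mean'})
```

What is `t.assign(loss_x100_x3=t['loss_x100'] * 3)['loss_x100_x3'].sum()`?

take first 7 rows:
   loss_x100  params_m      opt
0        426       133      sgd
1        119        92     adam
2         28       721      sgd
3        398       837     adam
4         71       744  adagrad
5        216       770      sgd
6         28       741     adam
group by opt: mean(loss_x100), mean(params_m):
          loss_x100    params_m
opt                            
adagrad   71.000000  744.000000
adam     181.666667  556.666667
sgd      223.333333  541.333333
add column loss_x100_x3 = t['loss_x100'] * 3:
          loss_x100    params_m  loss_x100_x3
opt                                          
adagrad   71.000000  744.000000         213.0
adam     181.666667  556.666667         545.0
sgd      223.333333  541.333333         670.0
The sum of column 'loss_x100_x3' is 1428.0.

1428.0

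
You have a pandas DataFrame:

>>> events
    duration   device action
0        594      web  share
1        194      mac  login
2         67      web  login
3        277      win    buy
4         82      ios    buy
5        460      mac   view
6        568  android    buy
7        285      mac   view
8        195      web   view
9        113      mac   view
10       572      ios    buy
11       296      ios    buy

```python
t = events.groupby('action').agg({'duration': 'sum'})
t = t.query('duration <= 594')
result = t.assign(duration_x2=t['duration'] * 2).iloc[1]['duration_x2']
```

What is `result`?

group by action, sum of duration:
        duration
action          
buy         1795
login        261
share        594
view        1053
filter rows where duration <= 594:
        duration
action          
login        261
share        594
add column duration_x2 = t['duration'] * 2:
        duration  duration_x2
action                       
login        261          522
share        594         1188
Reading off the value at position 1, column 'duration_x2', we get 1188.

1188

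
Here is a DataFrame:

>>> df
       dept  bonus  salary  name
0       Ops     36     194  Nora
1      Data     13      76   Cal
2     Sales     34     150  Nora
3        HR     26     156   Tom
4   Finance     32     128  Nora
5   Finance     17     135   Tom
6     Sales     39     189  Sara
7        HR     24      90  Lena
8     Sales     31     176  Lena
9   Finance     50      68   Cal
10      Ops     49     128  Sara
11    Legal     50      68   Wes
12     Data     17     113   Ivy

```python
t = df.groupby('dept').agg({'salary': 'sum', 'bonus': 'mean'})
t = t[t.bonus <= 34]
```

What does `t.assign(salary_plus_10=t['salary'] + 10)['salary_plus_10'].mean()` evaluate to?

group by dept: sum(salary), mean(bonus):
         salary      bonus
dept                      
Data        189  15.000000
Finance     331  33.000000
HR          246  25.000000
Legal        68  50.000000
Ops         322  42.500000
Sales       515  34.666667
filter rows where bonus <= 34:
         salary  bonus
dept                  
Data        189   15.0
Finance     331   33.0
HR          246   25.0
add column salary_plus_10 = t['salary'] + 10:
         salary  bonus  salary_plus_10
dept                                  
Data        189   15.0             199
Finance     331   33.0             341
HR          246   25.0             256
Taking the mean of column 'salary_plus_10' gives 265.333333333.

265.333333333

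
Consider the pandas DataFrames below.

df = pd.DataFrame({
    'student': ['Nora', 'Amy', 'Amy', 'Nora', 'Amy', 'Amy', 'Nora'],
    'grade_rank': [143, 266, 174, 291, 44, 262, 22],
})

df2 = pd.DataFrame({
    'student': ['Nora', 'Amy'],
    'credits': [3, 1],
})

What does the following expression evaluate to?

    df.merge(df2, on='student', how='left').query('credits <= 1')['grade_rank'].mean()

merge on 'student' (how='left') → 7 rows:
  student  grade_rank  credits
0    Nora         143        3
1     Amy         266        1
2     Amy         174        1
3    Nora         291        3
4     Amy          44        1
5     Amy         262        1
6    Nora          22        3
filter rows where credits <= 1:
  student  grade_rank  credits
1     Amy         266        1
2     Amy         174        1
4     Amy          44        1
5     Amy         262        1
Finally, mean of column 'grade_rank' = 186.5.

186.5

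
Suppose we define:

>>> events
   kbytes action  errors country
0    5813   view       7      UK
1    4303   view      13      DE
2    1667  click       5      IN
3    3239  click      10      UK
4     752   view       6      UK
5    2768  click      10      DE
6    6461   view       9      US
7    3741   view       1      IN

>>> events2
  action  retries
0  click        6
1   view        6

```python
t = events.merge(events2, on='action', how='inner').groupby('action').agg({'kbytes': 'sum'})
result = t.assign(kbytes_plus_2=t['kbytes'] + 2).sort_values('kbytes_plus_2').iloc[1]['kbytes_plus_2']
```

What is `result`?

merge on 'action' (how='inner') → 8 rows:
   kbytes action  errors country  retries
0    5813   view       7      UK        6
1    4303   view      13      DE        6
2    1667  click       5      IN        6
3    3239  click      10      UK        6
4     752   view       6      UK        6
5    2768  click      10      DE        6
6    6461   view       9      US        6
7    3741   view       1      IN        6
group by action, sum of kbytes:
        kbytes
action        
click     7674
view     21070
add column kbytes_plus_2 = t['kbytes'] + 2:
        kbytes  kbytes_plus_2
action                       
click     7674           7676
view     21070          21072
sort by kbytes_plus_2:
        kbytes  kbytes_plus_2
action                       
click     7674           7676
view     21070          21072
The value at position 1, column 'kbytes_plus_2' is 21072.

21072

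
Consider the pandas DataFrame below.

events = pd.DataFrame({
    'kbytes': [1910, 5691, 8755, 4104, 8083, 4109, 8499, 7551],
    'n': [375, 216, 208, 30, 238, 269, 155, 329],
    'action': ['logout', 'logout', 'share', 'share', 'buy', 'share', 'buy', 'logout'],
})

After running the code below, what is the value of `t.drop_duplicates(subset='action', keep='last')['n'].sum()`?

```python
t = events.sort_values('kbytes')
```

sort by kbytes:
   kbytes    n  action
0    1910  375  logout
3    4104   30   share
5    4109  269   share
1    5691  216  logout
7    7551  329  logout
4    8083  238     buy
6    8499  155     buy
2    8755  208   share
drop duplicate action (keep=last):
   kbytes    n  action
7    7551  329  logout
6    8499  155     buy
2    8755  208   share
sum of column 'n' → 692

692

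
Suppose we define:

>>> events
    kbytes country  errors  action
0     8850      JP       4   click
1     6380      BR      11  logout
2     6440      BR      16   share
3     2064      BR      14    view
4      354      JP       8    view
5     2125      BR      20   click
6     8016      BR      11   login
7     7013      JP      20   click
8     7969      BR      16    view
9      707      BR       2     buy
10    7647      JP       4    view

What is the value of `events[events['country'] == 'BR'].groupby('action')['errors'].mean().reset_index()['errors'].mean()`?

12.5

filter rows where country == 'BR':
   kbytes country  errors  action
1    6380      BR      11  logout
2    6440      BR      16   share
3    2064      BR      14    view
5    2125      BR      20   click
6    8016      BR      11   login
8    7969      BR      16    view
9     707      BR       2     buy
group by action, mean of errors:
action
buy        2.0
click     20.0
login     11.0
logout    11.0
share     16.0
view      15.0
Name: errors, dtype: float64
reset_index():
   action  errors
0     buy     2.0
1   click    20.0
2   login    11.0
3  logout    11.0
4   share    16.0
5    view    15.0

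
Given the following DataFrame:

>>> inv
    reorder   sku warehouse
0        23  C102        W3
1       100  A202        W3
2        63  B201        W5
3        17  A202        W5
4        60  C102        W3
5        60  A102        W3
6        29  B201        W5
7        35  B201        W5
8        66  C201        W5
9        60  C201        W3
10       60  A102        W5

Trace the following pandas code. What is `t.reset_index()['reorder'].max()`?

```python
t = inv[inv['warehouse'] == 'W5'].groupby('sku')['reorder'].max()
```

66

filter rows where warehouse == 'W5':
    reorder   sku warehouse
2        63  B201        W5
3        17  A202        W5
6        29  B201        W5
7        35  B201        W5
8        66  C201        W5
10       60  A102        W5
group by sku, max of reorder:
sku
A102    60
A202    17
B201    63
C201    66
Name: reorder, dtype: int64
reset_index():
    sku  reorder
0  A102       60
1  A202       17
2  B201       63
3  C201       66
So max() = 66.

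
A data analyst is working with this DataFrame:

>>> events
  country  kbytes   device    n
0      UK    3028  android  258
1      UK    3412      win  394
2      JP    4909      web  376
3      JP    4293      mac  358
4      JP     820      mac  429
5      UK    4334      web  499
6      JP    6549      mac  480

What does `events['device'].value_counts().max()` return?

3

value_counts of device:
device
mac        3
web        2
android    1
win        1
Name: count, dtype: int64
So max() = 3.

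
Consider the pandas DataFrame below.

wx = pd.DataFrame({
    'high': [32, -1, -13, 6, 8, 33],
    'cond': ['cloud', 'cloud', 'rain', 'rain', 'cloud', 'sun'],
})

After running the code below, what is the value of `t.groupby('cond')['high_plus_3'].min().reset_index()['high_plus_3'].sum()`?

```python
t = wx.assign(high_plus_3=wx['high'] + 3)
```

add column high_plus_3 = wx['high'] + 3:
   high   cond  high_plus_3
0    32  cloud           35
1    -1  cloud            2
2   -13   rain          -10
3     6   rain            9
4     8  cloud           11
5    33    sun           36
group by cond, min of high_plus_3:
cond
cloud     2
rain    -10
sun      36
Name: high_plus_3, dtype: int64
reset_index():
    cond  high_plus_3
0  cloud            2
1   rain          -10
2    sun           36
sum of column 'high_plus_3' → 28

28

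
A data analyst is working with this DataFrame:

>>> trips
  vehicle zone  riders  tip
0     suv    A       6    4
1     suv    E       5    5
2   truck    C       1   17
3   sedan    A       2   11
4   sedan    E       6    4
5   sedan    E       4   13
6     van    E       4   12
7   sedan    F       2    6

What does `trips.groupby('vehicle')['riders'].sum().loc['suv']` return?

group by vehicle, sum of riders:
vehicle
sedan    14
suv      11
truck     1
van       4
Name: riders, dtype: int64
Finally, value at index 'suv' = 11.

11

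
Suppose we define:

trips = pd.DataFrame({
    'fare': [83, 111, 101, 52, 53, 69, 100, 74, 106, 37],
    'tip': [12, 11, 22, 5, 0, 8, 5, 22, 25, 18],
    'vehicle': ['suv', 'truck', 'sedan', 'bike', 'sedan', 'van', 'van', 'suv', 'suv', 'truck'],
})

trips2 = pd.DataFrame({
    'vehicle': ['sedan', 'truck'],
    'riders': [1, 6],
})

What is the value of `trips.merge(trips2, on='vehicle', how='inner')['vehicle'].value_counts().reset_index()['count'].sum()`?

merge on 'vehicle' (how='inner') → 4 rows:
   fare  tip vehicle  riders
0   111   11   truck       6
1   101   22   sedan       1
2    53    0   sedan       1
3    37   18   truck       6
value_counts of vehicle:
vehicle
truck    2
sedan    2
Name: count, dtype: int64
reset_index():
  vehicle  count
0   truck      2
1   sedan      2
The sum of column 'count' is 4.

4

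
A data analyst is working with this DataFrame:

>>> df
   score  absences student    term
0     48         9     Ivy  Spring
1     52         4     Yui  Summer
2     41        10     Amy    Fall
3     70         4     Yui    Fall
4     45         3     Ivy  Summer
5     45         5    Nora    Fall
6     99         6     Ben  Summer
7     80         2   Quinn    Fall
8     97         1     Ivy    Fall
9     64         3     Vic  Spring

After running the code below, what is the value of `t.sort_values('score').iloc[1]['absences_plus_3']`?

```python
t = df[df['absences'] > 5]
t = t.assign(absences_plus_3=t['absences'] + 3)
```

filter rows where absences > 5:
   score  absences student    term
0     48         9     Ivy  Spring
2     41        10     Amy    Fall
6     99         6     Ben  Summer
add column absences_plus_3 = t['absences'] + 3:
   score  absences student    term  absences_plus_3
0     48         9     Ivy  Spring               12
2     41        10     Amy    Fall               13
6     99         6     Ben  Summer                9
sort by score:
   score  absences student    term  absences_plus_3
2     41        10     Amy    Fall               13
0     48         9     Ivy  Spring               12
6     99         6     Ben  Summer                9
Reading off the value at position 1, column 'absences_plus_3', we get 12.

12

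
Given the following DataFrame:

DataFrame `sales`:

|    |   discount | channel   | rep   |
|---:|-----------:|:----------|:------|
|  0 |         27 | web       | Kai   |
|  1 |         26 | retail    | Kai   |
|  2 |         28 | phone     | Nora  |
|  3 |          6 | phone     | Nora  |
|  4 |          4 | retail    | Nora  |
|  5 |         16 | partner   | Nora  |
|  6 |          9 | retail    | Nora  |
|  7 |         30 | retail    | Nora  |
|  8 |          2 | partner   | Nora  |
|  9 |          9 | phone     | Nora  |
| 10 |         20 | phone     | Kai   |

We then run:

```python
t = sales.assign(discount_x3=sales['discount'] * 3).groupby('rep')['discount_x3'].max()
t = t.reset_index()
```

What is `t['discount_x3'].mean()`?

add column discount_x3 = sales['discount'] * 3:
    discount  channel   rep  discount_x3
0         27      web   Kai           81
1         26   retail   Kai           78
2         28    phone  Nora           84
3          6    phone  Nora           18
4          4   retail  Nora           12
5         16  partner  Nora           48
6          9   retail  Nora           27
7         30   retail  Nora           90
8          2  partner  Nora            6
9          9    phone  Nora           27
10        20    phone   Kai           60
group by rep, max of discount_x3:
rep
Kai     81
Nora    90
Name: discount_x3, dtype: int64
reset_index():
    rep  discount_x3
0   Kai           81
1  Nora           90
Reading off the mean of column 'discount_x3', we get 85.5.

85.5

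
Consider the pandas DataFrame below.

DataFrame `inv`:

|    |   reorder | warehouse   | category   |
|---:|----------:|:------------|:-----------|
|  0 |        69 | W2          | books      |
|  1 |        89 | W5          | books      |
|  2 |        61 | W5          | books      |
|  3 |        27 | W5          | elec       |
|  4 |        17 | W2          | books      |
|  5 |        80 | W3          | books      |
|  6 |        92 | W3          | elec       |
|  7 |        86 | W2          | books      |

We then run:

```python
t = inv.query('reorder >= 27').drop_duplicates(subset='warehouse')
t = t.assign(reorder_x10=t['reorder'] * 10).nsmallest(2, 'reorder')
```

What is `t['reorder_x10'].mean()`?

filter rows where reorder >= 27:
   reorder warehouse category
0       69        W2    books
1       89        W5    books
2       61        W5    books
3       27        W5     elec
5       80        W3    books
6       92        W3     elec
7       86        W2    books
drop duplicate warehouse (keep=first):
   reorder warehouse category
0       69        W2    books
1       89        W5    books
5       80        W3    books
add column reorder_x10 = t['reorder'] * 10:
   reorder warehouse category  reorder_x10
0       69        W2    books          690
1       89        W5    books          890
5       80        W3    books          800
take 2 rows with smallest reorder:
   reorder warehouse category  reorder_x10
0       69        W2    books          690
5       80        W3    books          800
The mean of column 'reorder_x10' is 745.0.

745.0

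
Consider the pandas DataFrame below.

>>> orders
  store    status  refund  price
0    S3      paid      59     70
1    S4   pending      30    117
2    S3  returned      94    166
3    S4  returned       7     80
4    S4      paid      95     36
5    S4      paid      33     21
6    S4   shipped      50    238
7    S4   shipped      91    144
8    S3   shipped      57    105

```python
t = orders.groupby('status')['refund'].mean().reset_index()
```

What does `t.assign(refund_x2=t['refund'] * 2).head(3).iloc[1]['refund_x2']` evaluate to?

group by status, mean of refund:
status
paid        62.333333
pending     30.000000
returned    50.500000
shipped     66.000000
Name: refund, dtype: float64
reset_index():
     status     refund
0      paid  62.333333
1   pending  30.000000
2  returned  50.500000
3   shipped  66.000000
add column refund_x2 = t['refund'] * 2:
     status     refund   refund_x2
0      paid  62.333333  124.666667
1   pending  30.000000   60.000000
2  returned  50.500000  101.000000
3   shipped  66.000000  132.000000
take first 3 rows:
     status     refund   refund_x2
0      paid  62.333333  124.666667
1   pending  30.000000   60.000000
2  returned  50.500000  101.000000
The value at position 1, column 'refund_x2' is 60.0.

60.0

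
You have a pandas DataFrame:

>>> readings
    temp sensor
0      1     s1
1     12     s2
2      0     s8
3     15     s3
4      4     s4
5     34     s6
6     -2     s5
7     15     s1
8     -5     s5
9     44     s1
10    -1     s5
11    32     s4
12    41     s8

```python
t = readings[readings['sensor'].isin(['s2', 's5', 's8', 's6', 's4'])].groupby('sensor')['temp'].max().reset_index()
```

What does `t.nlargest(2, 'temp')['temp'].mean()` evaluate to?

37.5

filter rows where sensor in ['s2', 's5', 's8', 's6', 's4']:
    temp sensor
1     12     s2
2      0     s8
4      4     s4
5     34     s6
6     -2     s5
8     -5     s5
10    -1     s5
11    32     s4
12    41     s8
group by sensor, max of temp:
sensor
s2    12
s4    32
s5    -1
s6    34
s8    41
Name: temp, dtype: int64
reset_index():
  sensor  temp
0     s2    12
1     s4    32
2     s5    -1
3     s6    34
4     s8    41
take 2 rows with largest temp:
  sensor  temp
4     s8    41
3     s6    34
Then the mean of column 'temp': 37.5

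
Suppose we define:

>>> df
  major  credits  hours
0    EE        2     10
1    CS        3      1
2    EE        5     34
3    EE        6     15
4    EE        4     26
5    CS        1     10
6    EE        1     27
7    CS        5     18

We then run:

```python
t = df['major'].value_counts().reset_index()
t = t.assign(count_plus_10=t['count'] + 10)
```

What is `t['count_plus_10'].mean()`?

value_counts of major:
major
EE    5
CS    3
Name: count, dtype: int64
reset_index():
  major  count
0    EE      5
1    CS      3
add column count_plus_10 = t['count'] + 10:
  major  count  count_plus_10
0    EE      5             15
1    CS      3             13
So mean() = 14.0.

14.0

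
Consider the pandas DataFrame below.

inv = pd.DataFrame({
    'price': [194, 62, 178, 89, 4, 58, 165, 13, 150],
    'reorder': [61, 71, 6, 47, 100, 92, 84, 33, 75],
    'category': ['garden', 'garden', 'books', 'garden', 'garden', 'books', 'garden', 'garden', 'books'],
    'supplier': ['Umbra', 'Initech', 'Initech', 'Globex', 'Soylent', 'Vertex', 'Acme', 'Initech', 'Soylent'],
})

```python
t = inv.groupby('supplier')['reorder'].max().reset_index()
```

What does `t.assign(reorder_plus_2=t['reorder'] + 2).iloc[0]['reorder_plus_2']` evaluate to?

86

group by supplier, max of reorder:
supplier
Acme        84
Globex      47
Initech     71
Soylent    100
Umbra       61
Vertex      92
Name: reorder, dtype: int64
reset_index():
  supplier  reorder
0     Acme       84
1   Globex       47
2  Initech       71
3  Soylent      100
4    Umbra       61
5   Vertex       92
add column reorder_plus_2 = t['reorder'] + 2:
  supplier  reorder  reorder_plus_2
0     Acme       84              86
1   Globex       47              49
2  Initech       71              73
3  Soylent      100             102
4    Umbra       61              63
5   Vertex       92              94
value at position 0, column 'reorder_plus_2' → 86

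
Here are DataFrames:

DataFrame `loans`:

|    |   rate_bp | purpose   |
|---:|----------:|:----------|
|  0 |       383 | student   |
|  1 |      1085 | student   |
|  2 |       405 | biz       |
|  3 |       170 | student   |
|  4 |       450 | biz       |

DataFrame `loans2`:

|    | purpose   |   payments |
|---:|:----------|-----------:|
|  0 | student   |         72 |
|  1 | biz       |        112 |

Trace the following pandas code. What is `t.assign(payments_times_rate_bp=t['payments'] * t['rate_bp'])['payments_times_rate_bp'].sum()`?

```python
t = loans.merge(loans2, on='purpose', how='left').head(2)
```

merge on 'purpose' (how='left') → 5 rows:
   rate_bp  purpose  payments
0      383  student        72
1     1085  student        72
2      405      biz       112
3      170  student        72
4      450      biz       112
take first 2 rows:
   rate_bp  purpose  payments
0      383  student        72
1     1085  student        72
add column payments_times_rate_bp = t['payments'] * t['rate_bp']:
   rate_bp  purpose  payments  payments_times_rate_bp
0      383  student        72                   27576
1     1085  student        72                   78120

105696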